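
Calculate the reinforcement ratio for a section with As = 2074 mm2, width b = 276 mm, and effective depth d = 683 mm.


rho = As / (b * d)
= 2074 / (276 * 683)
= 0.011

0.011


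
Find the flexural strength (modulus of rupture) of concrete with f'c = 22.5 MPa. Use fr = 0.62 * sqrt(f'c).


fr = 0.62 * sqrt(22.5)
= 2.941 MPa

2.941


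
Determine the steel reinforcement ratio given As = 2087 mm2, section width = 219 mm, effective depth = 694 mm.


rho = As / (b * d)
= 2087 / (219 * 694)
= 0.0137

0.0137


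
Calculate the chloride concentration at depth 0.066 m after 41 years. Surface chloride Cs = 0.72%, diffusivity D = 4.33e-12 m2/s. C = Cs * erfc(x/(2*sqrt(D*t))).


t_seconds = 41 * 365.25 * 24 * 3600 = 1293861600.0 s
arg = 0.066 / (2 * sqrt(4.33e-12 * 1293861600.0))
= 0.4409
erfc(0.4409) = 0.533
C = 0.72 * 0.533 = 0.3837%

0.3837


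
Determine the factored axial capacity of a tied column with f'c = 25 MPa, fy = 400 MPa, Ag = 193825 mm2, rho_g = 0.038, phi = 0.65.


Ast = rho * Ag = 0.038 * 193825 = 7365.35 mm2
phi*Pn = 0.65 * 0.80 * (0.85 * 25 * (193825 - 7365.35) + 400 * 7365.35) / 1000
= 3592.37 kN

3592.37


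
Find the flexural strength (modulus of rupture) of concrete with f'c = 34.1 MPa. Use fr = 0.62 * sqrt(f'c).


fr = 0.62 * sqrt(34.1)
= 3.621 MPa

3.621


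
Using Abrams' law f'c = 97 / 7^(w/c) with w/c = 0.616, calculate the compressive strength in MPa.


f'c = 97 / 7^0.616
= 97 / 3.316
= 29.25 MPa

29.25


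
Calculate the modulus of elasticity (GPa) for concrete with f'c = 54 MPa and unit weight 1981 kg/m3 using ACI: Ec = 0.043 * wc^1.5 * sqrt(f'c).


Ec = 0.043 * 1981^1.5 * sqrt(54) / 1000
= 27.86 GPa

27.86


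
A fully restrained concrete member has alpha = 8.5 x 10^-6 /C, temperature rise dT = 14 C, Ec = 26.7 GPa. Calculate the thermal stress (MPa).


sigma = alpha * dT * Ec
= 8.5e-6 * 14 * 26.7 * 1000
= 3.177 MPa

3.177


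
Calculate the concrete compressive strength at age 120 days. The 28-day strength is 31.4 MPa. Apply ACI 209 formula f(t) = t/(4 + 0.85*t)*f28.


f(120) = 120 / (4 + 0.85 * 120) * 31.4
= 120 / 106.0 * 31.4
= 35.55 MPa

35.55


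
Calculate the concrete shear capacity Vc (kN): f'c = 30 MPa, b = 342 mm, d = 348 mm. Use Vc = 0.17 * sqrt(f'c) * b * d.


Vc = 0.17 * sqrt(30) * 342 * 348 / 1000
= 110.82 kN

110.82


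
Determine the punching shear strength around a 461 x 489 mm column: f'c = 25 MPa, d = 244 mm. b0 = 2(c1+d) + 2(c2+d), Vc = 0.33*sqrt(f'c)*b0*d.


b0 = 2*(461 + 244) + 2*(489 + 244) = 2876 mm
Vc = 0.33 * sqrt(25) * 2876 * 244 / 1000
= 1157.88 kN

1157.88


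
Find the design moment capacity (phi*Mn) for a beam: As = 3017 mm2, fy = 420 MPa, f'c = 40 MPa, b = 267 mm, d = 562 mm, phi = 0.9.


a = As * fy / (0.85 * f'c * b)
= 3017 * 420 / (0.85 * 40 * 267)
= 139.5836 mm
Mn = As * fy * (d - a/2) / 10^6
= 623.6967 kN-m
phi*Mn = 0.9 * 623.6967 = 561.33 kN-m

561.33


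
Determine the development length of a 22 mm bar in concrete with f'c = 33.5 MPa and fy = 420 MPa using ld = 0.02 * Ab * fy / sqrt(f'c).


Ab = pi * 22^2 / 4 = 380.133 mm2
ld = 0.02 * 380.133 * 420 / sqrt(33.5)
= 551.7 mm

551.7


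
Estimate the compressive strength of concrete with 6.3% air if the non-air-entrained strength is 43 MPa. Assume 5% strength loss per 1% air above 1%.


Strength loss = (6.3 - 1) * 5 = 26.5%
f'c = 43 * (1 - 26.5/100)
= 31.61 MPa

31.61


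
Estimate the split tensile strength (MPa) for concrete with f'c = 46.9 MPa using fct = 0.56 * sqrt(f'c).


fct = 0.56 * sqrt(46.9)
= 0.56 * 6.848
= 3.835 MPa

3.835


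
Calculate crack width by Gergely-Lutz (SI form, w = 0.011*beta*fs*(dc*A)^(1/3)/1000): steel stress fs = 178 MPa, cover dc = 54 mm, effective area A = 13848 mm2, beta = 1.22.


w = 0.011 * beta * fs * (dc * A)^(1/3) / 1000
= 0.011 * 1.22 * 178 * (54 * 13848)^(1/3) / 1000
= 0.217 mm

0.217


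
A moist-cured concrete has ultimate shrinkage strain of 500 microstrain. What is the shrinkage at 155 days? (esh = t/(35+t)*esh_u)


esh(155) = 155 / (35 + 155) * 500
= 155 / 190 * 500
= 407.9 microstrain

407.9


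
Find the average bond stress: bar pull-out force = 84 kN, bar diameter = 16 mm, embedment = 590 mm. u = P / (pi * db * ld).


u = P / (pi * db * ld)
= 84 * 1000 / (pi * 16 * 590)
= 2.832 MPa

2.832


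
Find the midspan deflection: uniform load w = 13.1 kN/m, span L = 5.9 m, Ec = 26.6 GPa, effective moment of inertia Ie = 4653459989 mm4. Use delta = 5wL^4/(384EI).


Convert: L = 5.9 m = 5900 mm, Ec = 26.6 GPa = 26600 MPa
delta = 5 * 13.1 * 5900^4 / (384 * 26600 * 4653459989)
= 1.67 mm

1.67


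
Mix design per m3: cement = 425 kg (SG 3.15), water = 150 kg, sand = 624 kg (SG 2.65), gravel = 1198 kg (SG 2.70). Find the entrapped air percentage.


Vol cement = 425 / (3.15 * 1000) = 0.134921 m3
Vol water = 150 / 1000 = 0.15 m3
Vol sand = 624 / (2.65 * 1000) = 0.235472 m3
Vol gravel = 1198 / (2.70 * 1000) = 0.443704 m3
Total solid + water volume = 0.964096 m3
Air = (1 - 0.964096) * 100 = 3.59%

3.59


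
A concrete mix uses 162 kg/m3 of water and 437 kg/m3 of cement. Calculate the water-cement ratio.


w/c = water / cement
w/c = 162 / 437 = 0.371

0.371


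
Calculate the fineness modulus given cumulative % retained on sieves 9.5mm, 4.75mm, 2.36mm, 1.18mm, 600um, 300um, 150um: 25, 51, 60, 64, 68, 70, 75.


FM = sum(cumulative % retained) / 100
= 413 / 100
= 4.13

4.13


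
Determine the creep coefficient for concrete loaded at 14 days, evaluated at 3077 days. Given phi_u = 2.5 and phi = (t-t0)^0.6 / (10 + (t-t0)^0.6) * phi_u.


dt = 3077 - 14 = 3063
phi = 3063^0.6 / (10 + 3063^0.6) * 2.5
= 2.313

2.313


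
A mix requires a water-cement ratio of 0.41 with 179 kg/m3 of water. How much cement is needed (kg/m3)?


Cement = water / (w/c)
= 179 / 0.41
= 436.6 kg/m3

436.6


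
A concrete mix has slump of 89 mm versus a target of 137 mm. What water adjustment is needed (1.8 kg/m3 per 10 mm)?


Difference = 137 - 89 = 48 mm
Water adjustment = 48 * 1.8 / 10 = 8.6 kg/m3

8.6


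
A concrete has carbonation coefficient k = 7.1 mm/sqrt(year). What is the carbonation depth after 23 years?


depth = k * sqrt(t)
= 7.1 * sqrt(23)
= 34.05 mm

34.05


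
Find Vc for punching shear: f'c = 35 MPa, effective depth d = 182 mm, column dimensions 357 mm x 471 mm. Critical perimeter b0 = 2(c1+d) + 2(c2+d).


b0 = 2*(357 + 182) + 2*(471 + 182) = 2384 mm
Vc = 0.33 * sqrt(35) * 2384 * 182 / 1000
= 847.08 kN

847.08


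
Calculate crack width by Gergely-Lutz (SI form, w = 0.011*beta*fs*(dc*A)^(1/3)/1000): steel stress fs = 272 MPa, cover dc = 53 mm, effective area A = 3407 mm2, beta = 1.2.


w = 0.011 * beta * fs * (dc * A)^(1/3) / 1000
= 0.011 * 1.2 * 272 * (53 * 3407)^(1/3) / 1000
= 0.203 mm

0.203


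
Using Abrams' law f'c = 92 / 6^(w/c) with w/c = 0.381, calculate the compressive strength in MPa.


f'c = 92 / 6^0.381
= 92 / 1.979
= 46.48 MPa

46.48


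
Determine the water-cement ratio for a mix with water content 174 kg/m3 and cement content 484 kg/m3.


w/c = water / cement
w/c = 174 / 484 = 0.36

0.36


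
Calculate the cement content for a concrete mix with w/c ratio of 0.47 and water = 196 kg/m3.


Cement = water / (w/c)
= 196 / 0.47
= 417.0 kg/m3

417.0


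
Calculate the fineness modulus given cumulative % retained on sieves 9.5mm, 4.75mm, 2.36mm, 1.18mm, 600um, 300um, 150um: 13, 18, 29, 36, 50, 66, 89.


FM = sum(cumulative % retained) / 100
= 301 / 100
= 3.01

3.01


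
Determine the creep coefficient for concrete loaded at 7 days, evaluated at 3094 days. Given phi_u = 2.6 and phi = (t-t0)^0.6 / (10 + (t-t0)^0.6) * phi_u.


dt = 3094 - 7 = 3087
phi = 3087^0.6 / (10 + 3087^0.6) * 2.6
= 2.406

2.406


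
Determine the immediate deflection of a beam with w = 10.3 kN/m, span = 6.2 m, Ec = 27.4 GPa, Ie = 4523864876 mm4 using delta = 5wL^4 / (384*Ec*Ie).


Convert: L = 6.2 m = 6200 mm, Ec = 27.4 GPa = 27400 MPa
delta = 5 * 10.3 * 6200^4 / (384 * 27400 * 4523864876)
= 1.6 mm

1.6


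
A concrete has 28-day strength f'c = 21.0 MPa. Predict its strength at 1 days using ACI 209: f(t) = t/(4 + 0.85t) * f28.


f(1) = 1 / (4 + 0.85 * 1) * 21.0
= 1 / 4.85 * 21.0
= 4.33 MPa

4.33


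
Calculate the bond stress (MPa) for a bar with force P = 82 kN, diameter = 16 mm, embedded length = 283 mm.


u = P / (pi * db * ld)
= 82 * 1000 / (pi * 16 * 283)
= 5.764 MPa

5.764


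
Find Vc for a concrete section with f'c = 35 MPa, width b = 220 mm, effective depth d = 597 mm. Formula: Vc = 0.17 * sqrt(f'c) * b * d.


Vc = 0.17 * sqrt(35) * 220 * 597 / 1000
= 132.09 kN

132.09


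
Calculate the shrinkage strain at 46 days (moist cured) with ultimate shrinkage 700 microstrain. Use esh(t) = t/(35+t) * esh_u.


esh(46) = 46 / (35 + 46) * 700
= 46 / 81 * 700
= 397.5 microstrain

397.5


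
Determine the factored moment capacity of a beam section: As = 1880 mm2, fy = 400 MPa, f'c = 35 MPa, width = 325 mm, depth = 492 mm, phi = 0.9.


a = As * fy / (0.85 * f'c * b)
= 1880 * 400 / (0.85 * 35 * 325)
= 77.7763 mm
Mn = As * fy * (d - a/2) / 10^6
= 340.7401 kN-m
phi*Mn = 0.9 * 340.7401 = 306.67 kN-m

306.67


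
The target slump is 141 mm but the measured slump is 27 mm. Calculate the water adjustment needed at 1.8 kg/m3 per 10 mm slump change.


Difference = 141 - 27 = 114 mm
Water adjustment = 114 * 1.8 / 10 = 20.5 kg/m3

20.5


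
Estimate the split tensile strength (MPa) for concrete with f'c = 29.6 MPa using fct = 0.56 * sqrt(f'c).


fct = 0.56 * sqrt(29.6)
= 0.56 * 5.441
= 3.047 MPa

3.047


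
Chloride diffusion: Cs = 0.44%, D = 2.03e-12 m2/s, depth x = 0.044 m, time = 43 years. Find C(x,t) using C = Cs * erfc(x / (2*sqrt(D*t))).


t_seconds = 43 * 365.25 * 24 * 3600 = 1356976800.0 s
arg = 0.044 / (2 * sqrt(2.03e-12 * 1356976800.0))
= 0.4192
erfc(0.4192) = 0.5533
C = 0.44 * 0.5533 = 0.2435%

0.2435


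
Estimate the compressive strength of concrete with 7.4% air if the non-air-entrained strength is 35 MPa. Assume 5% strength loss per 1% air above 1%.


Strength loss = (7.4 - 1) * 5 = 32.0%
f'c = 35 * (1 - 32.0/100)
= 23.8 MPa

23.8


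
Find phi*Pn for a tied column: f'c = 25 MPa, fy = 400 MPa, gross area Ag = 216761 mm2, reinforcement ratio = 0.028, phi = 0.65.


Ast = rho * Ag = 0.028 * 216761 = 6069.308 mm2
phi*Pn = 0.65 * 0.80 * (0.85 * 25 * (216761 - 6069.308) + 400 * 6069.308) / 1000
= 3590.56 kN

3590.56


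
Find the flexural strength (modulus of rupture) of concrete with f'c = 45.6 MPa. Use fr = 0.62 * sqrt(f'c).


fr = 0.62 * sqrt(45.6)
= 4.187 MPa

4.187


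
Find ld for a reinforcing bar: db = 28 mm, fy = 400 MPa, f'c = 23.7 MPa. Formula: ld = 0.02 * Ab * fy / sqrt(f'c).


Ab = pi * 28^2 / 4 = 615.752 mm2
ld = 0.02 * 615.752 * 400 / sqrt(23.7)
= 1011.9 mm

1011.9


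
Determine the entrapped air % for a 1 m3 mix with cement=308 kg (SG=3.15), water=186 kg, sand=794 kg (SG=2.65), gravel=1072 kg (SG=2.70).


Vol cement = 308 / (3.15 * 1000) = 0.097778 m3
Vol water = 186 / 1000 = 0.186 m3
Vol sand = 794 / (2.65 * 1000) = 0.299623 m3
Vol gravel = 1072 / (2.70 * 1000) = 0.397037 m3
Total solid + water volume = 0.980437 m3
Air = (1 - 0.980437) * 100 = 1.96%

1.96


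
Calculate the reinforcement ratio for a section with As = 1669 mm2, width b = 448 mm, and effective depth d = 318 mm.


rho = As / (b * d)
= 1669 / (448 * 318)
= 0.0117

0.0117


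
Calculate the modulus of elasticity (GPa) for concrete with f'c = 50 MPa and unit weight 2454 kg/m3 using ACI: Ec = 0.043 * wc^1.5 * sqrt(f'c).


Ec = 0.043 * 2454^1.5 * sqrt(50) / 1000
= 36.96 GPa

36.96


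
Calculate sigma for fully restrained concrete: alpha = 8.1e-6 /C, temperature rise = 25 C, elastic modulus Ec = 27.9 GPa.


sigma = alpha * dT * Ec
= 8.1e-6 * 25 * 27.9 * 1000
= 5.65 MPa

5.65


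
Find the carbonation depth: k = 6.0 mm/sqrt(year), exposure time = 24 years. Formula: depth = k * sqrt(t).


depth = k * sqrt(t)
= 6.0 * sqrt(24)
= 29.39 mm

29.39


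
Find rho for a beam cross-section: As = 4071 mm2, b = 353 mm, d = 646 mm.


rho = As / (b * d)
= 4071 / (353 * 646)
= 0.0179

0.0179


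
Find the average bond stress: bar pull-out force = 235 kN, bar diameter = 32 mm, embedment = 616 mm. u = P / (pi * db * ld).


u = P / (pi * db * ld)
= 235 * 1000 / (pi * 32 * 616)
= 3.795 MPa

3.795


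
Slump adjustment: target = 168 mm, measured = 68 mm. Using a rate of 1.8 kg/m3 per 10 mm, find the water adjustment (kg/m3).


Difference = 168 - 68 = 100 mm
Water adjustment = 100 * 1.8 / 10 = 18.0 kg/m3

18.0


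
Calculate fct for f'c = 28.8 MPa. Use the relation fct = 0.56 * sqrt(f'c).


fct = 0.56 * sqrt(28.8)
= 0.56 * 5.367
= 3.005 MPa

3.005


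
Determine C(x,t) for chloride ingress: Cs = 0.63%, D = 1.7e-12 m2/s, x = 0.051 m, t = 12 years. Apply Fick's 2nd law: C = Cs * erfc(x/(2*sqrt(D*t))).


t_seconds = 12 * 365.25 * 24 * 3600 = 378691200.0 s
arg = 0.051 / (2 * sqrt(1.7e-12 * 378691200.0))
= 1.005
erfc(1.005) = 0.1552
C = 0.63 * 0.1552 = 0.0978%

0.0978


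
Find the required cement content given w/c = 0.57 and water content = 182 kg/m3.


Cement = water / (w/c)
= 182 / 0.57
= 319.3 kg/m3

319.3


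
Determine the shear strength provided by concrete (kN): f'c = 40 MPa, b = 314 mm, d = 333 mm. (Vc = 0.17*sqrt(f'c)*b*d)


Vc = 0.17 * sqrt(40) * 314 * 333 / 1000
= 112.42 kN

112.42


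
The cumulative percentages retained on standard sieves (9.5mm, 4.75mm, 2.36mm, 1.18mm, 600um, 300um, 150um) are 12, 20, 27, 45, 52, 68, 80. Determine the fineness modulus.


FM = sum(cumulative % retained) / 100
= 304 / 100
= 3.04

3.04


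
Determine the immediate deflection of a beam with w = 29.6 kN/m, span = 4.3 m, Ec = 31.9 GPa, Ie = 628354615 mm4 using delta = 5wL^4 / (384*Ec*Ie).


Convert: L = 4.3 m = 4300 mm, Ec = 31.9 GPa = 31900 MPa
delta = 5 * 29.6 * 4300^4 / (384 * 31900 * 628354615)
= 6.57 mm

6.57


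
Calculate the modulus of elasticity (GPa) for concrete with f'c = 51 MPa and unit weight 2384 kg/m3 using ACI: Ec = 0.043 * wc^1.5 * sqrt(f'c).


Ec = 0.043 * 2384^1.5 * sqrt(51) / 1000
= 35.74 GPa

35.74


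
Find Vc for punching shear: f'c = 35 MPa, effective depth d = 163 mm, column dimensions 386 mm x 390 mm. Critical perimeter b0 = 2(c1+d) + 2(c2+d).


b0 = 2*(386 + 163) + 2*(390 + 163) = 2204 mm
Vc = 0.33 * sqrt(35) * 2204 * 163 / 1000
= 701.37 kN

701.37


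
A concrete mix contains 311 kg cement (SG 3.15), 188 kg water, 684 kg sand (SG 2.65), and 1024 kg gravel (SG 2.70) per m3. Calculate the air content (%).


Vol cement = 311 / (3.15 * 1000) = 0.09873 m3
Vol water = 188 / 1000 = 0.188 m3
Vol sand = 684 / (2.65 * 1000) = 0.258113 m3
Vol gravel = 1024 / (2.70 * 1000) = 0.379259 m3
Total solid + water volume = 0.924103 m3
Air = (1 - 0.924103) * 100 = 7.59%

7.59


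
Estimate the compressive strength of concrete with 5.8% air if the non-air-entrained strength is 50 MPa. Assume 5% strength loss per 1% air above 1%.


Strength loss = (5.8 - 1) * 5 = 24.0%
f'c = 50 * (1 - 24.0/100)
= 38.0 MPa

38.0


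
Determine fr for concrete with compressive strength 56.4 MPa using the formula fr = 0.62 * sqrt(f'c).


fr = 0.62 * sqrt(56.4)
= 4.656 MPa

4.656


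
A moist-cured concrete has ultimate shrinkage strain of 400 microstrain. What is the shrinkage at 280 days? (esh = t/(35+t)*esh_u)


esh(280) = 280 / (35 + 280) * 400
= 280 / 315 * 400
= 355.6 microstrain

355.6


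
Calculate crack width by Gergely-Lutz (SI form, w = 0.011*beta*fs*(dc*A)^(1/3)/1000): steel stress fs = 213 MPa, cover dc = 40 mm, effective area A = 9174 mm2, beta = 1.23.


w = 0.011 * beta * fs * (dc * A)^(1/3) / 1000
= 0.011 * 1.23 * 213 * (40 * 9174)^(1/3) / 1000
= 0.206 mm

0.206


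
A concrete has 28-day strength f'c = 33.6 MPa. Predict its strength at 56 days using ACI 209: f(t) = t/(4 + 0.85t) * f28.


f(56) = 56 / (4 + 0.85 * 56) * 33.6
= 56 / 51.6 * 33.6
= 36.47 MPa

36.47


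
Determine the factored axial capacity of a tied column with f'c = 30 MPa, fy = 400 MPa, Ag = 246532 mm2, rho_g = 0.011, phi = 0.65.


Ast = rho * Ag = 0.011 * 246532 = 2711.852 mm2
phi*Pn = 0.65 * 0.80 * (0.85 * 30 * (246532 - 2711.852) + 400 * 2711.852) / 1000
= 3797.12 kN

3797.12


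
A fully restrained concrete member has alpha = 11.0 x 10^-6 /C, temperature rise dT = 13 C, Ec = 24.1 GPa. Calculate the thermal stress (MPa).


sigma = alpha * dT * Ec
= 11.0e-6 * 13 * 24.1 * 1000
= 3.446 MPa

3.446


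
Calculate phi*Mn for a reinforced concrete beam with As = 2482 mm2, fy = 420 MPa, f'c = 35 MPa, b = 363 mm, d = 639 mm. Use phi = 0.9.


a = As * fy / (0.85 * f'c * b)
= 2482 * 420 / (0.85 * 35 * 363)
= 96.5289 mm
Mn = As * fy * (d - a/2) / 10^6
= 615.8064 kN-m
phi*Mn = 0.9 * 615.8064 = 554.23 kN-m

554.23


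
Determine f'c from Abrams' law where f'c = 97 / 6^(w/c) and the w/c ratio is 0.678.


f'c = 97 / 6^0.678
= 97 / 3.37
= 28.79 MPa

28.79


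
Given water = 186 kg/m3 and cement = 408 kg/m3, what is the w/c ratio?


w/c = water / cement
w/c = 186 / 408 = 0.456

0.456


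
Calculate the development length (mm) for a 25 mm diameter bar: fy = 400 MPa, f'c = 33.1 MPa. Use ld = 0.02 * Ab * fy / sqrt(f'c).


Ab = pi * 25^2 / 4 = 490.874 mm2
ld = 0.02 * 490.874 * 400 / sqrt(33.1)
= 682.6 mm

682.6


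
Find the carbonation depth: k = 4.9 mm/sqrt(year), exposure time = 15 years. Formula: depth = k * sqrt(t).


depth = k * sqrt(t)
= 4.9 * sqrt(15)
= 18.98 mm

18.98


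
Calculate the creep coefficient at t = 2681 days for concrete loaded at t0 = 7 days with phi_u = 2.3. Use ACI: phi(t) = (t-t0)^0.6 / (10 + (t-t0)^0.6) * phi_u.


dt = 2681 - 7 = 2674
phi = 2674^0.6 / (10 + 2674^0.6) * 2.3
= 2.114

2.114


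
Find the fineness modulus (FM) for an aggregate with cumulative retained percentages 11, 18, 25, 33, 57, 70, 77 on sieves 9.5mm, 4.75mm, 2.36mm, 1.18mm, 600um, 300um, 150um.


FM = sum(cumulative % retained) / 100
= 291 / 100
= 2.91

2.91


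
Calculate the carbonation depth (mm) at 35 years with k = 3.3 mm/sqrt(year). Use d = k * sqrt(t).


depth = k * sqrt(t)
= 3.3 * sqrt(35)
= 19.52 mm

19.52


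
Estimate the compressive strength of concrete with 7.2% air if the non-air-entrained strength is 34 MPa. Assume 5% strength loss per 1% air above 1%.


Strength loss = (7.2 - 1) * 5 = 31.0%
f'c = 34 * (1 - 31.0/100)
= 23.46 MPa

23.46


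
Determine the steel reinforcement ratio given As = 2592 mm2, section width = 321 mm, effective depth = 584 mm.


rho = As / (b * d)
= 2592 / (321 * 584)
= 0.0138

0.0138


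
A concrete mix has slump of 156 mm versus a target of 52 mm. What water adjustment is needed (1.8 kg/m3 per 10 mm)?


Difference = 52 - 156 = -104 mm
Water adjustment = -104 * 1.8 / 10 = -18.7 kg/m3

-18.7


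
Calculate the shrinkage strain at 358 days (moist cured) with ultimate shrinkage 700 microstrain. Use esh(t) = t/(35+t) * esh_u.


esh(358) = 358 / (35 + 358) * 700
= 358 / 393 * 700
= 637.7 microstrain

637.7


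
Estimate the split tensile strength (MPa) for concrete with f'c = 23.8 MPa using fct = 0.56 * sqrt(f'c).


fct = 0.56 * sqrt(23.8)
= 0.56 * 4.879
= 2.732 MPa

2.732


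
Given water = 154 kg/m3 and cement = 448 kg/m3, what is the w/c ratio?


w/c = water / cement
w/c = 154 / 448 = 0.344

0.344


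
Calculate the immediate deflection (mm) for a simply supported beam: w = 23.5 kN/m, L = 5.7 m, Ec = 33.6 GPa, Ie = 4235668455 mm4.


Convert: L = 5.7 m = 5700 mm, Ec = 33.6 GPa = 33600 MPa
delta = 5 * 23.5 * 5700^4 / (384 * 33600 * 4235668455)
= 2.27 mm

2.27


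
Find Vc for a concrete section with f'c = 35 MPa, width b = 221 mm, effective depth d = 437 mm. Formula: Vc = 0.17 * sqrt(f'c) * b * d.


Vc = 0.17 * sqrt(35) * 221 * 437 / 1000
= 97.13 kN

97.13


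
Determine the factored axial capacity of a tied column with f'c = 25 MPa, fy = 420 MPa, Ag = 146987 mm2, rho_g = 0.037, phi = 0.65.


Ast = rho * Ag = 0.037 * 146987 = 5438.519 mm2
phi*Pn = 0.65 * 0.80 * (0.85 * 25 * (146987 - 5438.519) + 420 * 5438.519) / 1000
= 2751.88 kN

2751.88


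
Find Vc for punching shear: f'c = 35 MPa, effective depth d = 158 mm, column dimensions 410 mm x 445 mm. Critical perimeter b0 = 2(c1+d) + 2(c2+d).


b0 = 2*(410 + 158) + 2*(445 + 158) = 2342 mm
Vc = 0.33 * sqrt(35) * 2342 * 158 / 1000
= 722.42 kN

722.42


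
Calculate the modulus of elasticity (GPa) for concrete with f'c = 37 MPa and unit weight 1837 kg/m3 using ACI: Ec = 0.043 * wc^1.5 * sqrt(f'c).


Ec = 0.043 * 1837^1.5 * sqrt(37) / 1000
= 20.59 GPa

20.59


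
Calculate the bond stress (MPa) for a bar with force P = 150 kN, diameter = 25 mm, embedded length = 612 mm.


u = P / (pi * db * ld)
= 150 * 1000 / (pi * 25 * 612)
= 3.121 MPa

3.121


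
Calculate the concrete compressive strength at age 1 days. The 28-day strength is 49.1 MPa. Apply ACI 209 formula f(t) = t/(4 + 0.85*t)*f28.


f(1) = 1 / (4 + 0.85 * 1) * 49.1
= 1 / 4.85 * 49.1
= 10.12 MPa

10.12


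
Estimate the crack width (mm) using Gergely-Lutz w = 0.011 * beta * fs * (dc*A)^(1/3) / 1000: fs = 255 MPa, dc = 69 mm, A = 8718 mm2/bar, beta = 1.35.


w = 0.011 * beta * fs * (dc * A)^(1/3) / 1000
= 0.011 * 1.35 * 255 * (69 * 8718)^(1/3) / 1000
= 0.32 mm

0.32


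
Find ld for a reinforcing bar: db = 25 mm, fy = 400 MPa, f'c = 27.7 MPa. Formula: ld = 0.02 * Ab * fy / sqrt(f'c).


Ab = pi * 25^2 / 4 = 490.874 mm2
ld = 0.02 * 490.874 * 400 / sqrt(27.7)
= 746.1 mm

746.1


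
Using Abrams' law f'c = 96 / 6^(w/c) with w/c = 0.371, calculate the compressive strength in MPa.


f'c = 96 / 6^0.371
= 96 / 1.944
= 49.38 MPa

49.38


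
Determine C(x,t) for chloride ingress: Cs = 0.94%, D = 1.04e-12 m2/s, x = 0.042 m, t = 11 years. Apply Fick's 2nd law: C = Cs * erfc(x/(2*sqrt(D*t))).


t_seconds = 11 * 365.25 * 24 * 3600 = 347133600.0 s
arg = 0.042 / (2 * sqrt(1.04e-12 * 347133600.0))
= 1.1052
erfc(1.1052) = 0.118
C = 0.94 * 0.118 = 0.111%

0.111


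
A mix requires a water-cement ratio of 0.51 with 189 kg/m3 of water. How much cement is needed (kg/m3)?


Cement = water / (w/c)
= 189 / 0.51
= 370.6 kg/m3

370.6


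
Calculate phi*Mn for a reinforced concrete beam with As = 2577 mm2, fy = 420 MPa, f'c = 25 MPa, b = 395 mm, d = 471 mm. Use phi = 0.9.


a = As * fy / (0.85 * f'c * b)
= 2577 * 420 / (0.85 * 25 * 395)
= 128.9459 mm
Mn = As * fy * (d - a/2) / 10^6
= 440.0005 kN-m
phi*Mn = 0.9 * 440.0005 = 396.0 kN-m

396.0


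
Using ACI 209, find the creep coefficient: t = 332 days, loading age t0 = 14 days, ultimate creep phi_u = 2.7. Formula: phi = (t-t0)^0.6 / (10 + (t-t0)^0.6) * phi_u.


dt = 332 - 14 = 318
phi = 318^0.6 / (10 + 318^0.6) * 2.7
= 2.053

2.053


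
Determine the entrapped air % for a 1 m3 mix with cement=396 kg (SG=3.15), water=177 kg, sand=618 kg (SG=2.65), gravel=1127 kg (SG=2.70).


Vol cement = 396 / (3.15 * 1000) = 0.125714 m3
Vol water = 177 / 1000 = 0.177 m3
Vol sand = 618 / (2.65 * 1000) = 0.233208 m3
Vol gravel = 1127 / (2.70 * 1000) = 0.417407 m3
Total solid + water volume = 0.953329 m3
Air = (1 - 0.953329) * 100 = 4.67%

4.67


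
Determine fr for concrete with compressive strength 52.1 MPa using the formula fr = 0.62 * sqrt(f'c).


fr = 0.62 * sqrt(52.1)
= 4.475 MPa

4.475


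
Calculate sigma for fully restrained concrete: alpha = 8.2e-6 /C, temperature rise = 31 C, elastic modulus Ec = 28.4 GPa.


sigma = alpha * dT * Ec
= 8.2e-6 * 31 * 28.4 * 1000
= 7.219 MPa

7.219


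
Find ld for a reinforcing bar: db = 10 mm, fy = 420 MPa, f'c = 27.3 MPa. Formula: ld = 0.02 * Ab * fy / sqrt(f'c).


Ab = pi * 10^2 / 4 = 78.54 mm2
ld = 0.02 * 78.54 * 420 / sqrt(27.3)
= 126.3 mm

126.3


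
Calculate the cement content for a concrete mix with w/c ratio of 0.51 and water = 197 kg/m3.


Cement = water / (w/c)
= 197 / 0.51
= 386.3 kg/m3

386.3


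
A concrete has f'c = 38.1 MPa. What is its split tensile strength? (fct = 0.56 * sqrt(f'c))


fct = 0.56 * sqrt(38.1)
= 0.56 * 6.173
= 3.457 MPa

3.457


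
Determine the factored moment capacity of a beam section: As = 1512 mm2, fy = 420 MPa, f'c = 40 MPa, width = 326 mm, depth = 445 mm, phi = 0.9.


a = As * fy / (0.85 * f'c * b)
= 1512 * 420 / (0.85 * 40 * 326)
= 57.2934 mm
Mn = As * fy * (d - a/2) / 10^6
= 264.401 kN-m
phi*Mn = 0.9 * 264.401 = 237.96 kN-m

237.96


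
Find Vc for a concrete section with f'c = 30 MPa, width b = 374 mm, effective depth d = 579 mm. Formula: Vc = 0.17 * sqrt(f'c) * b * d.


Vc = 0.17 * sqrt(30) * 374 * 579 / 1000
= 201.63 kN

201.63


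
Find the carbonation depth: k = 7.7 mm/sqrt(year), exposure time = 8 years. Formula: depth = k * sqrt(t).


depth = k * sqrt(t)
= 7.7 * sqrt(8)
= 21.78 mm

21.78


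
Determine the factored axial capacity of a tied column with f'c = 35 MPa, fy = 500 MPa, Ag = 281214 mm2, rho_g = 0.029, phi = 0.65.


Ast = rho * Ag = 0.029 * 281214 = 8155.206 mm2
phi*Pn = 0.65 * 0.80 * (0.85 * 35 * (281214 - 8155.206) + 500 * 8155.206) / 1000
= 6344.57 kN

6344.57


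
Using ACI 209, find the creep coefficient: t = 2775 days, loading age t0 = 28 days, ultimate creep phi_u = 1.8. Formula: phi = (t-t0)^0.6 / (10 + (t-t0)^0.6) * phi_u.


dt = 2775 - 28 = 2747
phi = 2747^0.6 / (10 + 2747^0.6) * 1.8
= 1.657

1.657


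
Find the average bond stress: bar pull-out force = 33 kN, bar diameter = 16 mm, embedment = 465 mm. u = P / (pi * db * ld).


u = P / (pi * db * ld)
= 33 * 1000 / (pi * 16 * 465)
= 1.412 MPa

1.412


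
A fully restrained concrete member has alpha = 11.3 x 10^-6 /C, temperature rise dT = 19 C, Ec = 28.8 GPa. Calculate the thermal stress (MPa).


sigma = alpha * dT * Ec
= 11.3e-6 * 19 * 28.8 * 1000
= 6.183 MPa

6.183


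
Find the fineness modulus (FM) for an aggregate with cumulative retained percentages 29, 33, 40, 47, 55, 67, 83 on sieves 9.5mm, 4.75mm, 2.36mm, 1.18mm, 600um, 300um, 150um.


FM = sum(cumulative % retained) / 100
= 354 / 100
= 3.54

3.54


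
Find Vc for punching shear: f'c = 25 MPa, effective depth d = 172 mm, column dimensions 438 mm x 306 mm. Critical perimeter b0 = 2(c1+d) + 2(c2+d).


b0 = 2*(438 + 172) + 2*(306 + 172) = 2176 mm
Vc = 0.33 * sqrt(25) * 2176 * 172 / 1000
= 617.55 kN

617.55


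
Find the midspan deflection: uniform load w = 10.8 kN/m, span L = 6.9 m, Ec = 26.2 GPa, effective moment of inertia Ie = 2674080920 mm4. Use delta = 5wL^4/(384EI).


Convert: L = 6.9 m = 6900 mm, Ec = 26.2 GPa = 26200 MPa
delta = 5 * 10.8 * 6900^4 / (384 * 26200 * 2674080920)
= 4.55 mm

4.55


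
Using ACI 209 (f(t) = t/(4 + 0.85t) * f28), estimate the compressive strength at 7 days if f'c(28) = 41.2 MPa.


f(7) = 7 / (4 + 0.85 * 7) * 41.2
= 7 / 9.95 * 41.2
= 28.98 MPa

28.98


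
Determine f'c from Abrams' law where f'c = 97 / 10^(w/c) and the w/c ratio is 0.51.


f'c = 97 / 10^0.51
= 97 / 3.236
= 29.98 MPa

29.98


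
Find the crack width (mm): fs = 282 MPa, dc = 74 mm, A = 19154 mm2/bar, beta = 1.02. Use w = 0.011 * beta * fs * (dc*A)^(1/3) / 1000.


w = 0.011 * beta * fs * (dc * A)^(1/3) / 1000
= 0.011 * 1.02 * 282 * (74 * 19154)^(1/3) / 1000
= 0.355 mm

0.355


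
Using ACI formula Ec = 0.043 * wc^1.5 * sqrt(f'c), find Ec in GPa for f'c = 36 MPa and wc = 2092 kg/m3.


Ec = 0.043 * 2092^1.5 * sqrt(36) / 1000
= 24.69 GPa

24.69


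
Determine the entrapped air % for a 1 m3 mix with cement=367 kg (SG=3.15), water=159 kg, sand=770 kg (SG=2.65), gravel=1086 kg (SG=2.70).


Vol cement = 367 / (3.15 * 1000) = 0.116508 m3
Vol water = 159 / 1000 = 0.159 m3
Vol sand = 770 / (2.65 * 1000) = 0.290566 m3
Vol gravel = 1086 / (2.70 * 1000) = 0.402222 m3
Total solid + water volume = 0.968296 m3
Air = (1 - 0.968296) * 100 = 3.17%

3.17


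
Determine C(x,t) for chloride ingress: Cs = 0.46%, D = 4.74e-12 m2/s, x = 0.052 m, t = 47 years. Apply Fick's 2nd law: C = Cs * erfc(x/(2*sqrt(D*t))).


t_seconds = 47 * 365.25 * 24 * 3600 = 1483207200.0 s
arg = 0.052 / (2 * sqrt(4.74e-12 * 1483207200.0))
= 0.3101
erfc(0.3101) = 0.661
C = 0.46 * 0.661 = 0.3041%

0.3041


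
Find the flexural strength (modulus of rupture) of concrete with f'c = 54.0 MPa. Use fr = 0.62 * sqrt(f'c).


fr = 0.62 * sqrt(54.0)
= 4.556 MPa

4.556


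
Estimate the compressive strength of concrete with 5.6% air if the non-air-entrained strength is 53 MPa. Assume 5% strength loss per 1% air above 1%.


Strength loss = (5.6 - 1) * 5 = 23.0%
f'c = 53 * (1 - 23.0/100)
= 40.81 MPa

40.81


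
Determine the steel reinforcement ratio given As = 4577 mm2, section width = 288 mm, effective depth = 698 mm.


rho = As / (b * d)
= 4577 / (288 * 698)
= 0.0228

0.0228


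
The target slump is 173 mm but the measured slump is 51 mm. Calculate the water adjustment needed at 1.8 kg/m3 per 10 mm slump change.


Difference = 173 - 51 = 122 mm
Water adjustment = 122 * 1.8 / 10 = 22.0 kg/m3

22.0


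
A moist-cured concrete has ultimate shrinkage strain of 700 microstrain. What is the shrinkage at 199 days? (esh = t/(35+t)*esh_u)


esh(199) = 199 / (35 + 199) * 700
= 199 / 234 * 700
= 595.3 microstrain

595.3


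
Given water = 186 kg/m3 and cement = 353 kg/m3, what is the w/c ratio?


w/c = water / cement
w/c = 186 / 353 = 0.527

0.527


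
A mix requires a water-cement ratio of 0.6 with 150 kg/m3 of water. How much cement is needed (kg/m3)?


Cement = water / (w/c)
= 150 / 0.6
= 250.0 kg/m3

250.0


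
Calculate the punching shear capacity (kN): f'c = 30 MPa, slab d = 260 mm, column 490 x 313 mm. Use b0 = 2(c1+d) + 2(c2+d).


b0 = 2*(490 + 260) + 2*(313 + 260) = 2646 mm
Vc = 0.33 * sqrt(30) * 2646 * 260 / 1000
= 1243.48 kN

1243.48


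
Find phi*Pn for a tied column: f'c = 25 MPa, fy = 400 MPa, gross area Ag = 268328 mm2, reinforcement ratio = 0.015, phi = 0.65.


Ast = rho * Ag = 0.015 * 268328 = 4024.92 mm2
phi*Pn = 0.65 * 0.80 * (0.85 * 25 * (268328 - 4024.92) + 400 * 4024.92) / 1000
= 3757.73 kN

3757.73


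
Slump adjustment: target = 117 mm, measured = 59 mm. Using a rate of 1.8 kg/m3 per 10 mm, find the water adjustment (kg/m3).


Difference = 117 - 59 = 58 mm
Water adjustment = 58 * 1.8 / 10 = 10.4 kg/m3

10.4


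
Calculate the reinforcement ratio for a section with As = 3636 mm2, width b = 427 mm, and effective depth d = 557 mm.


rho = As / (b * d)
= 3636 / (427 * 557)
= 0.0153

0.0153


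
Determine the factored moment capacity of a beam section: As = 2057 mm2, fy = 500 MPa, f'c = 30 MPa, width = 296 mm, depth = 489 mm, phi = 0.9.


a = As * fy / (0.85 * f'c * b)
= 2057 * 500 / (0.85 * 30 * 296)
= 136.2613 mm
Mn = As * fy * (d - a/2) / 10^6
= 432.8641 kN-m
phi*Mn = 0.9 * 432.8641 = 389.58 kN-m

389.58


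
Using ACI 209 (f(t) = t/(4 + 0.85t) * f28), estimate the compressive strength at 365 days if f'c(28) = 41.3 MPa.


f(365) = 365 / (4 + 0.85 * 365) * 41.3
= 365 / 314.25 * 41.3
= 47.97 MPa

47.97


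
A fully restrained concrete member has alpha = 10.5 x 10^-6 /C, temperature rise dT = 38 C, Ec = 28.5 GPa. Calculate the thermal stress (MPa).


sigma = alpha * dT * Ec
= 10.5e-6 * 38 * 28.5 * 1000
= 11.371 MPa

11.371


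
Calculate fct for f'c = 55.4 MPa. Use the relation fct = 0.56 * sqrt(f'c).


fct = 0.56 * sqrt(55.4)
= 0.56 * 7.443
= 4.168 MPa

4.168


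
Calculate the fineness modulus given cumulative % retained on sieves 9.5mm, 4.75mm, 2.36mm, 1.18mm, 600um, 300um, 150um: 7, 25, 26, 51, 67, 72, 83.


FM = sum(cumulative % retained) / 100
= 331 / 100
= 3.31

3.31


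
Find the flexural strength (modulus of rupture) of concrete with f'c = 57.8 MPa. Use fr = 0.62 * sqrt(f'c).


fr = 0.62 * sqrt(57.8)
= 4.714 MPa

4.714


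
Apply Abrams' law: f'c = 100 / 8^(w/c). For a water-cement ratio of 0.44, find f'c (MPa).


f'c = 100 / 8^0.44
= 100 / 2.497
= 40.05 MPa

40.05


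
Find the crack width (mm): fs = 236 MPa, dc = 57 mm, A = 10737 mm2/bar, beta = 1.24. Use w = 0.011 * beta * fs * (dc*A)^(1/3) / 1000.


w = 0.011 * beta * fs * (dc * A)^(1/3) / 1000
= 0.011 * 1.24 * 236 * (57 * 10737)^(1/3) / 1000
= 0.273 mm

0.273


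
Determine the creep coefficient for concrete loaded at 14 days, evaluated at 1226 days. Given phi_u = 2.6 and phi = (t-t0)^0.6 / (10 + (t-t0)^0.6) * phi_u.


dt = 1226 - 14 = 1212
phi = 1212^0.6 / (10 + 1212^0.6) * 2.6
= 2.278

2.278


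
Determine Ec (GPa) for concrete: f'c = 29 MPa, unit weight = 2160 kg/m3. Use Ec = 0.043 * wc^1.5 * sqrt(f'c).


Ec = 0.043 * 2160^1.5 * sqrt(29) / 1000
= 23.25 GPa

23.25


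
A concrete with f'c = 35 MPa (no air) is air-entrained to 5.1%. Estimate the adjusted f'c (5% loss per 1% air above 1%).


Strength loss = (5.1 - 1) * 5 = 20.5%
f'c = 35 * (1 - 20.5/100)
= 27.83 MPa

27.83


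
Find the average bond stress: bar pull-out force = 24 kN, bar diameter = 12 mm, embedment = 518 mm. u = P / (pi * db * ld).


u = P / (pi * db * ld)
= 24 * 1000 / (pi * 12 * 518)
= 1.229 MPa

1.229


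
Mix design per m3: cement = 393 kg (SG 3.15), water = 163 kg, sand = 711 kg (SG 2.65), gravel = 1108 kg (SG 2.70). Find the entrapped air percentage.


Vol cement = 393 / (3.15 * 1000) = 0.124762 m3
Vol water = 163 / 1000 = 0.163 m3
Vol sand = 711 / (2.65 * 1000) = 0.268302 m3
Vol gravel = 1108 / (2.70 * 1000) = 0.41037 m3
Total solid + water volume = 0.966434 m3
Air = (1 - 0.966434) * 100 = 3.36%

3.36


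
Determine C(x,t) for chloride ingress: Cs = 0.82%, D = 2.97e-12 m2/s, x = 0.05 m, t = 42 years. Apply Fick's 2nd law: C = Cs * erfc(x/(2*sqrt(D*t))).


t_seconds = 42 * 365.25 * 24 * 3600 = 1325419200.0 s
arg = 0.05 / (2 * sqrt(2.97e-12 * 1325419200.0))
= 0.3985
erfc(0.3985) = 0.5731
C = 0.82 * 0.5731 = 0.4699%

0.4699


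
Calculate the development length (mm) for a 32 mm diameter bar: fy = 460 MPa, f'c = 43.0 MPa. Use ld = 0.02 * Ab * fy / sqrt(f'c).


Ab = pi * 32^2 / 4 = 804.248 mm2
ld = 0.02 * 804.248 * 460 / sqrt(43.0)
= 1128.3 mm

1128.3


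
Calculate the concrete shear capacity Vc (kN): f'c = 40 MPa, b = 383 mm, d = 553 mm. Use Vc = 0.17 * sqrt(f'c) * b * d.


Vc = 0.17 * sqrt(40) * 383 * 553 / 1000
= 227.72 kN

227.72


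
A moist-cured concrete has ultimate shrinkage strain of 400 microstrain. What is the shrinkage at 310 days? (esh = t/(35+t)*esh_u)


esh(310) = 310 / (35 + 310) * 400
= 310 / 345 * 400
= 359.4 microstrain

359.4


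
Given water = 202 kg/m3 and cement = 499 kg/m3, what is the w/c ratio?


w/c = water / cement
w/c = 202 / 499 = 0.405

0.405


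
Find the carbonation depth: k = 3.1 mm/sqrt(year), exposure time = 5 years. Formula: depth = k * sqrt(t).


depth = k * sqrt(t)
= 3.1 * sqrt(5)
= 6.93 mm

6.93


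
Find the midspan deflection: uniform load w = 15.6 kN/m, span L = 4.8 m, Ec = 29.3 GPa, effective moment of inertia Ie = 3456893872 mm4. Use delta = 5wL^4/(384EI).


Convert: L = 4.8 m = 4800 mm, Ec = 29.3 GPa = 29300 MPa
delta = 5 * 15.6 * 4800^4 / (384 * 29300 * 3456893872)
= 1.06 mm

1.06


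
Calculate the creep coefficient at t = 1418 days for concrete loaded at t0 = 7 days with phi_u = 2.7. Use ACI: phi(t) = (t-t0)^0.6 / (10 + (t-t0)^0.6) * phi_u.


dt = 1418 - 7 = 1411
phi = 1411^0.6 / (10 + 1411^0.6) * 2.7
= 2.392

2.392


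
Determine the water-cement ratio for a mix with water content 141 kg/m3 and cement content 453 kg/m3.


w/c = water / cement
w/c = 141 / 453 = 0.311

0.311


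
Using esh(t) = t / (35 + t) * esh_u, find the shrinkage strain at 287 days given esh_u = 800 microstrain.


esh(287) = 287 / (35 + 287) * 800
= 287 / 322 * 800
= 713.0 microstrain

713.0


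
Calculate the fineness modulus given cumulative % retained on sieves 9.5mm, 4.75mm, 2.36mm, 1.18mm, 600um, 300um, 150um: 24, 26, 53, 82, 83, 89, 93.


FM = sum(cumulative % retained) / 100
= 450 / 100
= 4.5

4.5


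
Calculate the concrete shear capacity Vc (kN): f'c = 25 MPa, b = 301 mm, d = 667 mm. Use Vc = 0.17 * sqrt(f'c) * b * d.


Vc = 0.17 * sqrt(25) * 301 * 667 / 1000
= 170.65 kN

170.65


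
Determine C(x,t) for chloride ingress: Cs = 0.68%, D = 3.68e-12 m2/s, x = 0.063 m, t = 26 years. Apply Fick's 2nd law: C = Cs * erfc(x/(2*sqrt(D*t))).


t_seconds = 26 * 365.25 * 24 * 3600 = 820497600.0 s
arg = 0.063 / (2 * sqrt(3.68e-12 * 820497600.0))
= 0.5733
erfc(0.5733) = 0.4175
C = 0.68 * 0.4175 = 0.2839%

0.2839


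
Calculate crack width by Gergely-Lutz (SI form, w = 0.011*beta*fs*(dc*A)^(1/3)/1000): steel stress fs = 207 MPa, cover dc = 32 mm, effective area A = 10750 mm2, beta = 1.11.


w = 0.011 * beta * fs * (dc * A)^(1/3) / 1000
= 0.011 * 1.11 * 207 * (32 * 10750)^(1/3) / 1000
= 0.177 mm

0.177


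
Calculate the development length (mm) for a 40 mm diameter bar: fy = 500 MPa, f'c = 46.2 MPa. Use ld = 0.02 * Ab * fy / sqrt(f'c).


Ab = pi * 40^2 / 4 = 1256.637 mm2
ld = 0.02 * 1256.637 * 500 / sqrt(46.2)
= 1848.8 mm

1848.8


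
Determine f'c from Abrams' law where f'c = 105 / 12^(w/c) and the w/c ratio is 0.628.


f'c = 105 / 12^0.628
= 105 / 4.761
= 22.05 MPa

22.05


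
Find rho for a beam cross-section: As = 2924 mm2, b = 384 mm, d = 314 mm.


rho = As / (b * d)
= 2924 / (384 * 314)
= 0.0243

0.0243


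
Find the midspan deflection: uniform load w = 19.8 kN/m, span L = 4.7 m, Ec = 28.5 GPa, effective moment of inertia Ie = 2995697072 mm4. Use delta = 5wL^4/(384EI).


Convert: L = 4.7 m = 4700 mm, Ec = 28.5 GPa = 28500 MPa
delta = 5 * 19.8 * 4700^4 / (384 * 28500 * 2995697072)
= 1.47 mm

1.47


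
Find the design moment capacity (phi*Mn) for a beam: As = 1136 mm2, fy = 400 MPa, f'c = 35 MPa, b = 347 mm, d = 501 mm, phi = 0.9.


a = As * fy / (0.85 * f'c * b)
= 1136 * 400 / (0.85 * 35 * 347)
= 44.0171 mm
Mn = As * fy * (d - a/2) / 10^6
= 217.6537 kN-m
phi*Mn = 0.9 * 217.6537 = 195.89 kN-m

195.89


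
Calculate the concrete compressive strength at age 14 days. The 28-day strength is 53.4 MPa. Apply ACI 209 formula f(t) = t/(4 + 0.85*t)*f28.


f(14) = 14 / (4 + 0.85 * 14) * 53.4
= 14 / 15.9 * 53.4
= 47.02 MPa

47.02


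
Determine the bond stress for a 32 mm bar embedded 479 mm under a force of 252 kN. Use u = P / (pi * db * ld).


u = P / (pi * db * ld)
= 252 * 1000 / (pi * 32 * 479)
= 5.233 MPa

5.233


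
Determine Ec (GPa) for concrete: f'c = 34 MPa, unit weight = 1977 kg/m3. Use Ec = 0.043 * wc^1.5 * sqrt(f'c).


Ec = 0.043 * 1977^1.5 * sqrt(34) / 1000
= 22.04 GPa

22.04


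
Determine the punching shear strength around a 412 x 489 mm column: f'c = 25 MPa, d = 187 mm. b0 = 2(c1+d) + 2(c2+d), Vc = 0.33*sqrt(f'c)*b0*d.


b0 = 2*(412 + 187) + 2*(489 + 187) = 2550 mm
Vc = 0.33 * sqrt(25) * 2550 * 187 / 1000
= 786.8 kN

786.8


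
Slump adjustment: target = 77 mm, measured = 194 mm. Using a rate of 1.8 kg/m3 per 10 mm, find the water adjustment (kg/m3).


Difference = 77 - 194 = -117 mm
Water adjustment = -117 * 1.8 / 10 = -21.1 kg/m3

-21.1


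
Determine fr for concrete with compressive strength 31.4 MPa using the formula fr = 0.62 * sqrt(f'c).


fr = 0.62 * sqrt(31.4)
= 3.474 MPa

3.474


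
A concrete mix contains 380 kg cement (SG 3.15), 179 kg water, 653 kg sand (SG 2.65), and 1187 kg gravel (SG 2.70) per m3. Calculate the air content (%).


Vol cement = 380 / (3.15 * 1000) = 0.120635 m3
Vol water = 179 / 1000 = 0.179 m3
Vol sand = 653 / (2.65 * 1000) = 0.246415 m3
Vol gravel = 1187 / (2.70 * 1000) = 0.43963 m3
Total solid + water volume = 0.98568 m3
Air = (1 - 0.98568) * 100 = 1.43%

1.43


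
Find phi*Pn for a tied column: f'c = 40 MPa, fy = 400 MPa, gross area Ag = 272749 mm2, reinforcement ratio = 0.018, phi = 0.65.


Ast = rho * Ag = 0.018 * 272749 = 4909.482 mm2
phi*Pn = 0.65 * 0.80 * (0.85 * 40 * (272749 - 4909.482) + 400 * 4909.482) / 1000
= 5756.57 kN

5756.57
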